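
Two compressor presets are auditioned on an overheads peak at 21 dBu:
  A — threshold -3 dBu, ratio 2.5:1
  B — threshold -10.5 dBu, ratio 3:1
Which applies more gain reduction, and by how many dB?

A: 24 dB over, compressed to 9.6 dB over, so 14.4 dB of GR.
B: 31.5 dB over, compressed to 10.5 dB over, so 21 dB of GR.
Difference: 6.6 dB in favour of B.

B, by 6.6 dB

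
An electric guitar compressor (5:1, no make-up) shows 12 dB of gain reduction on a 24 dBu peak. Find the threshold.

9 dBu

Gain reduction = 24 − 12 = 12 dB; output overshoot = GR / (R − 1) = 12 / 4 = 3 dB.
Threshold = output − output overshoot = 12 − 3 = 9 dBu.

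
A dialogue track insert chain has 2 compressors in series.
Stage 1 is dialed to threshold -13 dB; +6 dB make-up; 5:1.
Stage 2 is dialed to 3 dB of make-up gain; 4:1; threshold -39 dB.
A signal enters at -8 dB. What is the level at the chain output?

Stage 1: overshoot 5 dB → 5/5 = 1 dB → -12 dB; +6 dB make-up → -6 dB.
Stage 2: -6 dB is 33 dB over -39 dB; at 4:1 that becomes 8.25 dB over, giving -30.75 dB; +3 dB make-up → -27.75 dB.

-27.75 dB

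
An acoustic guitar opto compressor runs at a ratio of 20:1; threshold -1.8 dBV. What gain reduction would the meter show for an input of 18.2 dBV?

The signal is 20 dB above threshold.
At 20:1, output sits 20/20 = 1 dB above threshold.
So the signal is attenuated by 20 − 1 = 19 dB.

19 dB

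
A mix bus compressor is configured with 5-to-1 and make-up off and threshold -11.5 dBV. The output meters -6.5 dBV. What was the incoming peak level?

That's 5 dB above the -11.5 dBV threshold.
Before 5:1 compression the overshoot was 5 × 5 = 25 dB, so input = -11.5 + 25 = 13.5 dBV.

13.5 dBV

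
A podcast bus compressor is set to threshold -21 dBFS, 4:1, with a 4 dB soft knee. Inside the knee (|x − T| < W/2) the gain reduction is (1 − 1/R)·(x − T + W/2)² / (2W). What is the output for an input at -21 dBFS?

x − T + W/2 = -21 − (-21) + 2 = 2.
GR = (1 − 1/4) × 2² / 8 = 0.75 × 4 / 8 = 0.375 dB.
Output = -21 − 0.375 = -21.375 dBFS.

-21.375 dBFS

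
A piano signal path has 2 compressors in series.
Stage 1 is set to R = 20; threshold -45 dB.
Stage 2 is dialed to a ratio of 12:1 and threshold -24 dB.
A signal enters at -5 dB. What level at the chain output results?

Stage 1: overshoot 40 dB → 40/20 = 2 dB → -43 dB.
Stage 2: -43 dB is at or below the -24 dB threshold — no compression; output -43 dB.

-43 dB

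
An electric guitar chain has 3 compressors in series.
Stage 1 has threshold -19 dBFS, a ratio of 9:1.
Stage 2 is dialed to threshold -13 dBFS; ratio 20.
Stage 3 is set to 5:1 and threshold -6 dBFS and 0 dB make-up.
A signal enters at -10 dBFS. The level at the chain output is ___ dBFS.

Stage 1: 9 dB above -19 dBFS, reduced 9:1 to 1 dB above → -18 dBFS.
Stage 2: below threshold (-18 ≤ -13); passes unchanged; output -18 dBFS.
Stage 3: below threshold (-18 ≤ -6); passes unchanged; output -18 dBFS.

-18 dBFS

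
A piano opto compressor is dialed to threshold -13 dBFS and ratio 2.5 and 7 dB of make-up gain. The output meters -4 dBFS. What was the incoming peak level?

Stripping the +7 dB make-up gives -11 dBFS at the gain stage.
The compressed level sits -11 − (-13) = 2 dB over threshold.
Before 2.5:1 compression the overshoot was 2 × 2.5 = 5 dB, so input = -13 + 5 = -8 dBFS.

-8 dBFS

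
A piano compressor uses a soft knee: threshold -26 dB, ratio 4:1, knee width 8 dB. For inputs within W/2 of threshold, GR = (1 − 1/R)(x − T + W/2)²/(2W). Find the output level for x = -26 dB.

-26.75 dB

x − T + W/2 = -26 − (-26) + 4 = 4.
GR = (1 − 1/4) × 4² / 16 = 0.75 × 16 / 16 = 0.75 dB.
Output = -26 − 0.75 = -26.75 dB.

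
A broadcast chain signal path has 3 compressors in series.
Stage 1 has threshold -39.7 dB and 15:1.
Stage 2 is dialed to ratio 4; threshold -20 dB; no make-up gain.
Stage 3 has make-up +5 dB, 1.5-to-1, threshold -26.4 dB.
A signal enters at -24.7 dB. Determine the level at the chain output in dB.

Stage 1: overshoot 15 dB → 15/15 = 1 dB → -38.7 dB.
Stage 2: -38.7 dB is at or below the -20 dB threshold — no compression; output -38.7 dB.
Stage 3: below threshold (-38.7 ≤ -26.4); passes unchanged; make-up brings it to -33.7 dB.

-33.7 dB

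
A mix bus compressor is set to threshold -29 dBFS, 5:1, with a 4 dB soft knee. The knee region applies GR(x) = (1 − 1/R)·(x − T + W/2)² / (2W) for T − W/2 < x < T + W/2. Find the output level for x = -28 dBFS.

x − T + W/2 = -28 − (-29) + 2 = 3.
GR = (1 − 1/5) × 3² / 8 = 0.8 × 9 / 8 = 0.9 dB.
Output = -28 − 0.9 = -28.9 dBFS.

-28.9 dBFS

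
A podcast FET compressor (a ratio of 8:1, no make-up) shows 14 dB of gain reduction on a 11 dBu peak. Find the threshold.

-5 dBu

Gain reduction = 11 − (-3) = 14 dB; output overshoot = GR / (R − 1) = 14 / 7 = 2 dB.
Threshold = output − output overshoot = -3 − 2 = -5 dBu.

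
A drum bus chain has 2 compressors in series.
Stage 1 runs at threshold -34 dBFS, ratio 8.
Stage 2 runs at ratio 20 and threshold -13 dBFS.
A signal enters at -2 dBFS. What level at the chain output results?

Stage 1: overshoot 32 dB → 32/8 = 4 dB → -30 dBFS.
Stage 2: below threshold (-30 ≤ -13); passes unchanged; output -30 dBFS.

-30 dBFS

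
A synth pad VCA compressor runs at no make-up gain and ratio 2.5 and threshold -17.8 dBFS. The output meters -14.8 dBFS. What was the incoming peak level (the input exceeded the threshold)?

The compressed level sits -14.8 − (-17.8) = 3 dB over threshold.
Before 2.5:1 compression the overshoot was 3 × 2.5 = 7.5 dB, so input = -17.8 + 7.5 = -10.3 dBFS.

-10.3 dBFS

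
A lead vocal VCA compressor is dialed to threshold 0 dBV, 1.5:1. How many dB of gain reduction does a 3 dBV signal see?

1 dB

The signal is 3 dB above threshold.
After 1.5:1 compression the overshoot becomes 3/1.5 = 2 dB.
GR = overshoot in − overshoot out = 3 − 2 = 1 dB.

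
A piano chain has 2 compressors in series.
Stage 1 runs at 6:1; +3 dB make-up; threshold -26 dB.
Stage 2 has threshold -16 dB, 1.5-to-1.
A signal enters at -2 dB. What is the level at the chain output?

-19 dB

Stage 1: -2 dB is 24 dB over -26 dB; at 6:1 that becomes 4 dB over, giving -22 dB; +3 dB make-up → -19 dB.
Stage 2: below threshold (-19 ≤ -16); passes unchanged; output -19 dB.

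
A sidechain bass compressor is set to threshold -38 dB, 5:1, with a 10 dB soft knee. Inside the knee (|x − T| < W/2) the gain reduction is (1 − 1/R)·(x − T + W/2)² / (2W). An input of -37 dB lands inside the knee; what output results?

x − T + W/2 = -37 − (-38) + 5 = 6.
GR = (1 − 1/5) × 6² / 20 = 0.8 × 36 / 20 = 1.44 dB.
Output = -37 − 1.44 = -38.44 dB.

-38.44 dB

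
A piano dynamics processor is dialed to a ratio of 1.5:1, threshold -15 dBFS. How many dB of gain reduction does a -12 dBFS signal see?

Overshoot = -12 − (-15) = 3 dB.
After 1.5:1 compression the overshoot becomes 3/1.5 = 2 dB.
So the signal is attenuated by 3 − 2 = 1 dB.

1 dB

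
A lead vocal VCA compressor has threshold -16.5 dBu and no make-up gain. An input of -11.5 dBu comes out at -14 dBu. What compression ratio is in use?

Input overshoot = -11.5 − (-16.5) = 5 dB; output overshoot = -14 − (-16.5) = 2.5 dB.
Ratio = 5 / 2.5 = 2.

2:1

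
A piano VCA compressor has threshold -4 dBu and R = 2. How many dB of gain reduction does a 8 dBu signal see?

The signal is 12 dB above threshold.
A 2:1 ratio leaves 6 dB of that excess.
So the signal is attenuated by 12 − 6 = 6 dB.

6 dB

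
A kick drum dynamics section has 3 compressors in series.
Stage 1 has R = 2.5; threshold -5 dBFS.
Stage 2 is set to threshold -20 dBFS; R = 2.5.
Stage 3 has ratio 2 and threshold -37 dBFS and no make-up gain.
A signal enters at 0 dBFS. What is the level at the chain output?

-25.1 dBFS

Stage 1: overshoot 5 dB → 5/2.5 = 2 dB → -3 dBFS.
Stage 2: -3 dBFS is 17 dB over -20 dBFS; at 2.5:1 that becomes 6.8 dB over, giving -13.2 dBFS.
Stage 3: 23.8 dB above -37 dBFS, reduced 2:1 to 11.9 dB above → -25.1 dBFS.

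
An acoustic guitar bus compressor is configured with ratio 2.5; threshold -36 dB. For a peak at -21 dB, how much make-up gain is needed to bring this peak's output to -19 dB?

11 dB

Without make-up, output = threshold + overshoot/2.5 = -36 + 6 = -30 dB.
Gap to target: 11 dB.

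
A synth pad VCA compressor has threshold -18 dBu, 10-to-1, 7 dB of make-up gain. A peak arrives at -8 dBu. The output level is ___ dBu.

-10 dBu

The input is 10 dB above the -18 dBu threshold.
10:1 compression reduces that to 10/10 = 1 dB over.
So the level is -18 + 1 = -17 dBu; make-up adds 7 dB, giving -10 dBu.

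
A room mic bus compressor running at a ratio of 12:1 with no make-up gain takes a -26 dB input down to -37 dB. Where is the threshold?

Gain reduction = -26 − (-37) = 11 dB; output overshoot = GR / (R − 1) = 11 / 11 = 1 dB.
Threshold = output − output overshoot = -37 − 1 = -38 dB.

-38 dB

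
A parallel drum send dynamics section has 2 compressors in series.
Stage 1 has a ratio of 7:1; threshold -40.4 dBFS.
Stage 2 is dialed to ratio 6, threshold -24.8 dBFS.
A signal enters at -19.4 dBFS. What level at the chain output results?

Stage 1: overshoot 21 dB → 21/7 = 3 dB → -37.4 dBFS.
Stage 2: below threshold (-37.4 ≤ -24.8); passes unchanged; output -37.4 dBFS.

-37.4 dBFS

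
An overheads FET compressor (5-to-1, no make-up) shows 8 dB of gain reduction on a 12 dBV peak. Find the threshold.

2 dBV

Input is 10 dB above T (since output overshoot × R = input overshoot: (4 − T)·5 = 12 − T gives T = 2 dBV).
Check: 2 + (12 − 2)/5 = 2 + 2 = 4 dBV. ✓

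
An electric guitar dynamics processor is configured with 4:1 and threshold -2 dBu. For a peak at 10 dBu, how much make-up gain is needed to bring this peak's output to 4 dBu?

Without make-up, output = threshold + overshoot/4 = -2 + 3 = 1 dBu.
Gap to target: 3 dB.

3 dB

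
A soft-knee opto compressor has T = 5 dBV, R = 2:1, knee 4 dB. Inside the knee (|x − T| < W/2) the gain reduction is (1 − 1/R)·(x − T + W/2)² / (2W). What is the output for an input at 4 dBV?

3.9375 dBV

x − T + W/2 = 4 − 5 + 2 = 1.
GR = (1 − 1/2) × 1² / 8 = 0.5 × 1 / 8 = 0.0625 dB.
Output = 4 − 0.0625 = 3.9375 dBV.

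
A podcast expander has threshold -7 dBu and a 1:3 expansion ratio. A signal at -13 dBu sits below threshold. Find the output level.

-25 dBu

Undershoot = (-7) − (-13) = 6 dB.
At 1:3, that expands to 18 dB under threshold.
Output = -7 − 18 = -25 dBu.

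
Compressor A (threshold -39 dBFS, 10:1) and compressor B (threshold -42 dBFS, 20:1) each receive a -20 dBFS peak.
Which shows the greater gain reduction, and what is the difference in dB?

B, by 3.8 dB

A: GR = 19 − 19/10 = 17.1 dB.
B: GR = 22 − 22/20 = 20.9 dB.
B reduces 3.8 dB more.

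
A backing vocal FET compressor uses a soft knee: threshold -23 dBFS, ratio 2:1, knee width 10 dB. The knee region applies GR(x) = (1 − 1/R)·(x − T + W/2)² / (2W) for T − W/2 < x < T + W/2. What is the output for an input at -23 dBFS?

-23.625 dBFS

x − T + W/2 = -23 − (-23) + 5 = 5.
GR = (1 − 1/2) × 5² / 20 = 0.5 × 25 / 20 = 0.625 dB.
Output = -23 − 0.625 = -23.625 dBFS.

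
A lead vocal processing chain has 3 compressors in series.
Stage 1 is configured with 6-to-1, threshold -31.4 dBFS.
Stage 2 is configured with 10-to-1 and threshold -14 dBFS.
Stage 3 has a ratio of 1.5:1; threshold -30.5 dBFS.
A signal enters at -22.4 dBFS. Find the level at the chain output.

-30.1 dBFS

Stage 1: 9 dB above -31.4 dBFS, reduced 6:1 to 1.5 dB above → -29.9 dBFS.
Stage 2: -29.9 dBFS is at or below the -14 dBFS threshold — no compression; output -29.9 dBFS.
Stage 3: -29.9 dBFS is 0.6 dB over -30.5 dBFS; at 1.5:1 that becomes 0.4 dB over, giving -30.1 dBFS.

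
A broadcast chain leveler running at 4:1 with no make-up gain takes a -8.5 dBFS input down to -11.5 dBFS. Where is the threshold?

-12.5 dBFS

Let T be the threshold. Output overshoot = (input overshoot)/R, so -11.5 − T = (-8.5 − T)/4.
4·(-11.5 − T) = -8.5 − T → 3·T = -46 − (-8.5) = -37.5.
T = -37.5/3 = -12.5 dBFS.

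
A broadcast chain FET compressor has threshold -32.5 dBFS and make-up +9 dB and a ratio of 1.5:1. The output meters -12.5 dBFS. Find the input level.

Before make-up, the level was -12.5 − 9 = -21.5 dBFS.
Post-compression overshoot = -21.5 − (-32.5) = 11 dB.
Undo the ratio: input overshoot = 11 × 1.5 = 16.5 dB, giving input = -16 dBFS.

-16 dBFS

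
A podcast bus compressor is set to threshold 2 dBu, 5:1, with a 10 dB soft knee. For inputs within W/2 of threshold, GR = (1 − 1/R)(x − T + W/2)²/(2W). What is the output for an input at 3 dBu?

x − T + W/2 = 3 − 2 + 5 = 6.
GR = (1 − 1/5) × 6² / 20 = 0.8 × 36 / 20 = 1.44 dB.
Output = 3 − 1.44 = 1.56 dBu.

1.56 dBu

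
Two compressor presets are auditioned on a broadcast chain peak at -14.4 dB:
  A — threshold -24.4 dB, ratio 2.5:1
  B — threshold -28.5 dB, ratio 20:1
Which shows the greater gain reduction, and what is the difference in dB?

B, by 7.395 dB

A: GR = 10 − 10/2.5 = 6 dB.
B: GR = 14.1 − 14.1/20 = 13.395 dB.
B reduces 7.395 dB more.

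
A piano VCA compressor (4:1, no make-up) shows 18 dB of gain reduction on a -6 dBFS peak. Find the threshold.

Let T be the threshold. Output overshoot = (input overshoot)/R, so -24 − T = (-6 − T)/4.
4·(-24 − T) = -6 − T → 3·T = -96 − (-6) = -90.
T = -90/3 = -30 dBFS.

-30 dBFS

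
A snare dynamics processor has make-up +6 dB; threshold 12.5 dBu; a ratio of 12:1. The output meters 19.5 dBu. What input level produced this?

Before make-up, the level was 19.5 − 6 = 13.5 dBu.
The compressed level sits 13.5 − 12.5 = 1 dB over threshold.
Before 12:1 compression the overshoot was 1 × 12 = 12 dB, so input = 12.5 + 12 = 24.5 dBu.

24.5 dBu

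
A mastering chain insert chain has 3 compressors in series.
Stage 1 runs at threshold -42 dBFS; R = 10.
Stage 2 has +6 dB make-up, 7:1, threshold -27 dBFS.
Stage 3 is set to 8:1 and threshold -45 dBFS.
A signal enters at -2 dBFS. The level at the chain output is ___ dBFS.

Stage 1: 40 dB above -42 dBFS, reduced 10:1 to 4 dB above → -38 dBFS.
Stage 2: -38 dBFS is at or below the -27 dBFS threshold — no compression; make-up brings it to -32 dBFS.
Stage 3: 13 dB above -45 dBFS, reduced 8:1 to 1.625 dB above → -43.375 dBFS.

-43.375 dBFS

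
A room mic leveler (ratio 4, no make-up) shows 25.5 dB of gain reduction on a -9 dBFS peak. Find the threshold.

-43 dBFS

Let T be the threshold. Output overshoot = (input overshoot)/R, so -34.5 − T = (-9 − T)/4.
4·(-34.5 − T) = -9 − T → 3·T = -138 − (-9) = -129.
T = -129/3 = -43 dBFS.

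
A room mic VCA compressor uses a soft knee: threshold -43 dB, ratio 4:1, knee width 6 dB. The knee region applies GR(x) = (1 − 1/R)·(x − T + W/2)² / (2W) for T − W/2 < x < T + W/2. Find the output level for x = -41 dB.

-42.5625 dB

x − T + W/2 = -41 − (-43) + 3 = 5.
GR = (1 − 1/4) × 5² / 12 = 0.75 × 25 / 12 = 1.5625 dB.
Output = -41 − 1.5625 = -42.5625 dB.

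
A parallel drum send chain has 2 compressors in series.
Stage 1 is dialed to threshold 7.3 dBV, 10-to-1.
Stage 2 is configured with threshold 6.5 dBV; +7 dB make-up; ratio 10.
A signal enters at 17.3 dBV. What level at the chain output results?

Stage 1: 17.3 dBV is 10 dB over 7.3 dBV; at 10:1 that becomes 1 dB over, giving 8.3 dBV.
Stage 2: overshoot 1.8 dB → 1.8/10 = 0.18 dB → 6.68 dBV; +7 dB make-up → 13.68 dBV.

13.68 dBV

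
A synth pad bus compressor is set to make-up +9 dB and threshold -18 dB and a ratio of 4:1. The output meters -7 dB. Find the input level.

Stripping the +9 dB make-up gives -16 dB at the gain stage.
Post-compression overshoot = -16 − (-18) = 2 dB.
Input overshoot = R × output overshoot = 8 dB → input = -18 + 8 = -10 dB.

-10 dB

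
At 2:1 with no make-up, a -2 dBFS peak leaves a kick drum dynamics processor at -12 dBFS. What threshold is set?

-22 dBFS

Let T be the threshold. Output overshoot = (input overshoot)/R, so -12 − T = (-2 − T)/2.
2·(-12 − T) = -2 − T → 1·T = -24 − (-2) = -22.
T = -22/1 = -22 dBFS.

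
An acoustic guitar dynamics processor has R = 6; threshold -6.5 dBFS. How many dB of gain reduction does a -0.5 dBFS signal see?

The signal is 6 dB above threshold.
After 6:1 compression the overshoot becomes 6/6 = 1 dB.
Gain reduction = 6 − 1 = 5 dB.

5 dB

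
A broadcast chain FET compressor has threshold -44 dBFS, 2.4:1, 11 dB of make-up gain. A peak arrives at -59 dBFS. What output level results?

-59 dBFS is 15 dB below the -44 dBFS threshold, so no gain reduction is applied.
Make-up gain adds 11 dB: -59 + 11 = -48 dBFS.

-48 dBFS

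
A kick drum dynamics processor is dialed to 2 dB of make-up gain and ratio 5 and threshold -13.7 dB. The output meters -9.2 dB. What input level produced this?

Remove make-up: -9.2 − 2 = -11.2 dB.
That's 2.5 dB above the -13.7 dB threshold.
Input overshoot = R × output overshoot = 12.5 dB → input = -13.7 + 12.5 = -1.2 dB.

-1.2 dB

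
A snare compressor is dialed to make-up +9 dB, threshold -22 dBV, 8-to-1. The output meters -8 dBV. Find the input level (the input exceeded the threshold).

18 dBV

Before make-up, the level was -8 − 9 = -17 dBV.
Post-compression overshoot = -17 − (-22) = 5 dB.
Undo the ratio: input overshoot = 5 × 8 = 40 dB, giving input = 18 dBV.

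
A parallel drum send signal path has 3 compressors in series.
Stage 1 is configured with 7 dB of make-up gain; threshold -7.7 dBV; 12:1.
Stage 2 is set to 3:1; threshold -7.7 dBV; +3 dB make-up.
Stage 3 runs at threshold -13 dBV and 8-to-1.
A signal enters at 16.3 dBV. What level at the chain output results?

-11.5875 dBV

Stage 1: 16.3 dBV is 24 dB over -7.7 dBV; at 12:1 that becomes 2 dB over, giving -5.7 dBV; +7 dB make-up → 1.3 dBV.
Stage 2: 1.3 dBV is 9 dB over -7.7 dBV; at 3:1 that becomes 3 dB over, giving -4.7 dBV; +3 dB make-up → -1.7 dBV.
Stage 3: overshoot 11.3 dB → 11.3/8 = 1.4125 dB → -11.5875 dBV.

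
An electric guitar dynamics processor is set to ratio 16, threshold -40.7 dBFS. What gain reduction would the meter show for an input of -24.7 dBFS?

Overshoot = -24.7 − (-40.7) = 16 dB.
At 16:1, output sits 16/16 = 1 dB above threshold.
Gain reduction = 16 − 1 = 15 dB.

15 dB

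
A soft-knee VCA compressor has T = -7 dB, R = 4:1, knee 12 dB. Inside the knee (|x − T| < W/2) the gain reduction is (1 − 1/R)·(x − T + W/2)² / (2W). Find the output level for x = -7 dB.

-8.125 dB

x − T + W/2 = -7 − (-7) + 6 = 6.
GR = (1 − 1/4) × 6² / 24 = 0.75 × 36 / 24 = 1.125 dB.
Output = -7 − 1.125 = -8.125 dB.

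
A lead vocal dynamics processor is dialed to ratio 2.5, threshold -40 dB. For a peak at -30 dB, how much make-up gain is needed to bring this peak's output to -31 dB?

5 dB

Overshoot 10 dB → 10/2.5 = 4 dB after compression, so the compressed level is -40 + 4 = -36 dB.
Make-up = target − compressed = -31 − (-36) = 5 dB.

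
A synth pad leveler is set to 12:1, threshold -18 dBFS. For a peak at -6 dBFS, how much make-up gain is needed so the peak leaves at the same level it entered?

11 dB

Overshoot 12 dB → 12/12 = 1 dB after compression, so the compressed level is -18 + 1 = -17 dBFS.
Make-up = target − compressed = -6 − (-17) = 11 dB.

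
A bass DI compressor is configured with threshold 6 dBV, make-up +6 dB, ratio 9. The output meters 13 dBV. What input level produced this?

Before make-up, the level was 13 − 6 = 7 dBV.
Post-compression overshoot = 7 − 6 = 1 dB.
Undo the ratio: input overshoot = 1 × 9 = 9 dB, giving input = 15 dBV.

15 dBV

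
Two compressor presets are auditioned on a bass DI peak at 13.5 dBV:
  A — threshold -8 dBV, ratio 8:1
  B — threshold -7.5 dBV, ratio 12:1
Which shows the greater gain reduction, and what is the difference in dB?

A: 21.5 dB over, compressed to 2.6875 dB over, so 18.8125 dB of GR.
B: 21 dB over, compressed to 1.75 dB over, so 19.25 dB of GR.
B applies 0.4375 dB more gain reduction.

B, by 0.4375 dB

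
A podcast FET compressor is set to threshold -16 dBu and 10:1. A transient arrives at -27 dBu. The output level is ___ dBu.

-27 dBu

-27 dBu is 11 dB below the -16 dBu threshold, so no gain reduction is applied.
Output = input = -27 dBu.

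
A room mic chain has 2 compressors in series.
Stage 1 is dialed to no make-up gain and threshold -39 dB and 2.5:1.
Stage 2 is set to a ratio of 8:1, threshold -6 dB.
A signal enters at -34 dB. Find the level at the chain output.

-37 dB

Stage 1: 5 dB above -39 dB, reduced 2.5:1 to 2 dB above → -37 dB.
Stage 2: -37 dB is at or below the -6 dB threshold — no compression; output -37 dB.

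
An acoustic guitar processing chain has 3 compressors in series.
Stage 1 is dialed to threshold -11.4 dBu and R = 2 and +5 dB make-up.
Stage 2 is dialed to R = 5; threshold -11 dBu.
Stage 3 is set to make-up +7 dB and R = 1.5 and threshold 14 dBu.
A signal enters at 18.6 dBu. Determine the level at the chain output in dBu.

Stage 1: 18.6 dBu is 30 dB over -11.4 dBu; at 2:1 that becomes 15 dB over, giving 3.6 dBu; +5 dB make-up → 8.6 dBu.
Stage 2: 8.6 dBu is 19.6 dB over -11 dBu; at 5:1 that becomes 3.92 dB over, giving -7.08 dBu.
Stage 3: below threshold (-7.08 ≤ 14); passes unchanged; make-up brings it to -0.08 dBu.

-0.08 dBu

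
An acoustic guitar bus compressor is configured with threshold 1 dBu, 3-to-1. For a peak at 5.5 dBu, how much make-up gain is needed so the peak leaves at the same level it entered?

3 dB

Overshoot 4.5 dB → 4.5/3 = 1.5 dB after compression, so the compressed level is 1 + 1.5 = 2.5 dBu.
Make-up = target − compressed = 5.5 − 2.5 = 3 dB.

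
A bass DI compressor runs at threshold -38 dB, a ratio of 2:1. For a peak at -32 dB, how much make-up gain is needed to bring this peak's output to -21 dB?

14 dB

The peak compresses to -38 + 6/2 = -35 dB.
To reach -21 dB requires -21 − (-35) = 14 dB of make-up.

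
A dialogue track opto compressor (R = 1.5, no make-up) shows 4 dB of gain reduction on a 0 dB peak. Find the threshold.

Let T be the threshold. Output overshoot = (input overshoot)/R, so -4 − T = (0 − T)/1.5.
1.5·(-4 − T) = 0 − T → 0.5·T = -6 − 0 = -6.
T = -6/0.5 = -12 dB.

-12 dB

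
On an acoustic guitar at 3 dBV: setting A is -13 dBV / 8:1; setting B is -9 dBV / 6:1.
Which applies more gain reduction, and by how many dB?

A: GR = 16 − 16/8 = 14 dB.
B: GR = 12 − 12/6 = 10 dB.
A applies 4 dB more gain reduction.

A, by 4 dB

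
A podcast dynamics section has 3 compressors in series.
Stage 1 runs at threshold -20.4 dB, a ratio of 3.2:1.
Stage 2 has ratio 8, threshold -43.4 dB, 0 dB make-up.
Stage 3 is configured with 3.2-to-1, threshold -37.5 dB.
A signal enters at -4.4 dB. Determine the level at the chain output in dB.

-39.9 dB

Stage 1: -4.4 dB is 16 dB over -20.4 dB; at 3.2:1 that becomes 5 dB over, giving -15.4 dB.
Stage 2: -15.4 dB is 28 dB over -43.4 dB; at 8:1 that becomes 3.5 dB over, giving -39.9 dB.
Stage 3: below threshold (-39.9 ≤ -37.5); passes unchanged; output -39.9 dB.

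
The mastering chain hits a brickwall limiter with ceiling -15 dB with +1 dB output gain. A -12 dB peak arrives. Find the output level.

-14 dB

A brickwall limiter is an ∞:1 compressor: any input above the ceiling is clamped to -15 dB.
Output gain then adds 1 dB: -15 + 1 = -14 dB.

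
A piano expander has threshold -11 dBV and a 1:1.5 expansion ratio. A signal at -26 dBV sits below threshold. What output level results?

-33.5 dBV

The input is 15 dB below the -11 dBV threshold.
A 1:1.5 expander multiplies undershoot by 1.5: 15 × 1.5 = 22.5 dB below threshold.
Output = -11 − 22.5 = -33.5 dBV.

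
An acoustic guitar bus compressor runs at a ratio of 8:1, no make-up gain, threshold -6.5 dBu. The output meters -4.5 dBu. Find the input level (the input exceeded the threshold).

9.5 dBu

Post-compression overshoot = -4.5 − (-6.5) = 2 dB.
Undo the ratio: input overshoot = 2 × 8 = 16 dB, giving input = 9.5 dBu.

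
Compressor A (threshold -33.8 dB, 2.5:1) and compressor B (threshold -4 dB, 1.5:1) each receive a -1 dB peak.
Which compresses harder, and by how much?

A: 32.8 dB over, compressed to 13.12 dB over, so 19.68 dB of GR.
B: 3 dB over, compressed to 2 dB over, so 1 dB of GR.
A reduces 18.68 dB more.

A, by 18.68 dB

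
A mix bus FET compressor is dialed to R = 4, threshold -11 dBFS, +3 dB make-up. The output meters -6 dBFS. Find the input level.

Remove make-up: -6 − 3 = -9 dBFS.
Post-compression overshoot = -9 − (-11) = 2 dB.
Undo the ratio: input overshoot = 2 × 4 = 8 dB, giving input = -3 dBFS.

-3 dBFS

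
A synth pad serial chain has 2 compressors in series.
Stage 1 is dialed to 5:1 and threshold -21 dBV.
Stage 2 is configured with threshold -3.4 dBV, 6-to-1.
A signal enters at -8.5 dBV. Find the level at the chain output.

Stage 1: 12.5 dB above -21 dBV, reduced 5:1 to 2.5 dB above → -18.5 dBV.
Stage 2: -18.5 dBV ≤ -3.4 dBV, so stage 2 doesn't engage; output -18.5 dBV.

-18.5 dBV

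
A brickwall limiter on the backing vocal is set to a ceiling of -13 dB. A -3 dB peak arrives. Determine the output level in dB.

A brickwall limiter is an ∞:1 compressor: any input above the ceiling is clamped to -13 dB.

-13 dB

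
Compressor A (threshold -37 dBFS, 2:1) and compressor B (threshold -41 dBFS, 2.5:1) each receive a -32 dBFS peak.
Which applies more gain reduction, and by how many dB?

A: overshoot 5 dB → output overshoot 2.5 dB → GR 2.5 dB.
B: overshoot 9 dB → output overshoot 3.6 dB → GR 5.4 dB.
B reduces 2.9 dB more.

B, by 2.9 dB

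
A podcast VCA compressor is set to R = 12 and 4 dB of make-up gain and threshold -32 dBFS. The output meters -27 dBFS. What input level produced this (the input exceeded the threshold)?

Remove make-up: -27 − 4 = -31 dBFS.
That's 1 dB above the -32 dBFS threshold.
Before 12:1 compression the overshoot was 1 × 12 = 12 dB, so input = -32 + 12 = -20 dBFS.

-20 dBFS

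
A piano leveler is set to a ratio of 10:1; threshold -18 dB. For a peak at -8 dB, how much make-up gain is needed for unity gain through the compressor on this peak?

The peak compresses to -18 + 10/10 = -17 dB.
To reach -8 dB requires -8 − (-17) = 9 dB of make-up.

9 dB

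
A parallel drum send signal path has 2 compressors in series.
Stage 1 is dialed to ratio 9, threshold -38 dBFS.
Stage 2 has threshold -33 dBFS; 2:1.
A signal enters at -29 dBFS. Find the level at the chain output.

Stage 1: overshoot 9 dB → 9/9 = 1 dB → -37 dBFS.
Stage 2: -37 dBFS ≤ -33 dBFS, so stage 2 doesn't engage; output -37 dBFS.

-37 dBFS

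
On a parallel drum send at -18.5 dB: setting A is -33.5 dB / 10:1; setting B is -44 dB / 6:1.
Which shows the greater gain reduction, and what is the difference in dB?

B, by 7.75 dB

A: overshoot 15 dB → output overshoot 1.5 dB → GR 13.5 dB.
B: overshoot 25.5 dB → output overshoot 4.25 dB → GR 21.25 dB.
Difference: 7.75 dB in favour of B.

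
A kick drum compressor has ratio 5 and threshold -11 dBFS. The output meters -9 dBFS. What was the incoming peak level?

That's 2 dB above the -11 dBFS threshold.
Undo the ratio: input overshoot = 2 × 5 = 10 dB, giving input = -1 dBFS.

-1 dBFS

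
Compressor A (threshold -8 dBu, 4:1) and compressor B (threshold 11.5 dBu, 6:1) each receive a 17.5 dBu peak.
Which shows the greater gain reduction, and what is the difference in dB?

A, by 14.125 dB

A: overshoot 25.5 dB → output overshoot 6.375 dB → GR 19.125 dB.
B: overshoot 6 dB → output overshoot 1 dB → GR 5 dB.
A applies 14.125 dB more gain reduction.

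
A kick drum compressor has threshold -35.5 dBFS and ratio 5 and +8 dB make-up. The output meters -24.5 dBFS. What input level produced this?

-20.5 dBFS

Before make-up, the level was -24.5 − 8 = -32.5 dBFS.
That's 3 dB above the -35.5 dBFS threshold.
Input overshoot = R × output overshoot = 15 dB → input = -35.5 + 15 = -20.5 dBFS.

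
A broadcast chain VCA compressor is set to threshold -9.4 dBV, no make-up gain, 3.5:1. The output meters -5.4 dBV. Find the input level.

Post-compression overshoot = -5.4 − (-9.4) = 4 dB.
Before 3.5:1 compression the overshoot was 4 × 3.5 = 14 dB, so input = -9.4 + 14 = 4.6 dBV.

4.6 dBV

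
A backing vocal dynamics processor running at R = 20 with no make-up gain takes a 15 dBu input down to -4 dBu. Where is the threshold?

-5 dBu

Gain reduction = 15 − (-4) = 19 dB; output overshoot = GR / (R − 1) = 19 / 19 = 1 dB.
Threshold = output − output overshoot = -4 − 1 = -5 dBu.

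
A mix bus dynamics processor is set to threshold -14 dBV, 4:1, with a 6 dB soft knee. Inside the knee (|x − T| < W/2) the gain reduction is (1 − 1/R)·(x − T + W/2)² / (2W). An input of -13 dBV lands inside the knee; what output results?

-14 dBV

x − T + W/2 = -13 − (-14) + 3 = 4.
GR = (1 − 1/4) × 4² / 12 = 0.75 × 16 / 12 = 1 dB.
Output = -13 − 1 = -14 dBV.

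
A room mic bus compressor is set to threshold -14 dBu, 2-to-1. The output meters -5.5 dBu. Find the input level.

That's 8.5 dB above the -14 dBu threshold.
Before 2:1 compression the overshoot was 8.5 × 2 = 17 dB, so input = -14 + 17 = 3 dBu.

3 dBu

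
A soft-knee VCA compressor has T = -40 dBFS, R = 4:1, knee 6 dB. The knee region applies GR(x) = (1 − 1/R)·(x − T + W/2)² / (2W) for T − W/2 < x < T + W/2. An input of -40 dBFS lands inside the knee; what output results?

x − T + W/2 = -40 − (-40) + 3 = 3.
GR = (1 − 1/4) × 3² / 12 = 0.75 × 9 / 12 = 0.5625 dB.
Output = -40 − 0.5625 = -40.5625 dBFS.

-40.5625 dBFS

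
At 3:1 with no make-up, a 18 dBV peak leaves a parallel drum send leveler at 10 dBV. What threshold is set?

6 dBV

Gain reduction = 18 − 10 = 8 dB; output overshoot = GR / (R − 1) = 8 / 2 = 4 dB.
Threshold = output − output overshoot = 10 − 4 = 6 dBV.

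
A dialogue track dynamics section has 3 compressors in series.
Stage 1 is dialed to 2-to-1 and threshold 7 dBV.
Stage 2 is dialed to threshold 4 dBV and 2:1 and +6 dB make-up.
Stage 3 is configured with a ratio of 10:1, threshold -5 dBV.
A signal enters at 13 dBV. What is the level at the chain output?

-3.2 dBV

Stage 1: 13 dBV is 6 dB over 7 dBV; at 2:1 that becomes 3 dB over, giving 10 dBV.
Stage 2: 10 dBV is 6 dB over 4 dBV; at 2:1 that becomes 3 dB over, giving 7 dBV; +6 dB make-up → 13 dBV.
Stage 3: overshoot 18 dB → 18/10 = 1.8 dB → -3.2 dBV.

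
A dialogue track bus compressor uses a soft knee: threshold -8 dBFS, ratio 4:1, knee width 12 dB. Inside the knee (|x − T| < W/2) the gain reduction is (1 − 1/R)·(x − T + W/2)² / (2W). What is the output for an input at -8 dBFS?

-9.125 dBFS

x − T + W/2 = -8 − (-8) + 6 = 6.
GR = (1 − 1/4) × 6² / 24 = 0.75 × 36 / 24 = 1.125 dB.
Output = -8 − 1.125 = -9.125 dBFS.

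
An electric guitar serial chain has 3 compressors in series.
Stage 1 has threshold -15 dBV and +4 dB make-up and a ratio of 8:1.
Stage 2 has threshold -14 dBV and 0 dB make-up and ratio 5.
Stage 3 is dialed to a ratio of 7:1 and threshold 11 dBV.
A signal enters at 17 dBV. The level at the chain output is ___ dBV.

-12.6 dBV

Stage 1: 32 dB above -15 dBV, reduced 8:1 to 4 dB above → -11 dBV; +4 dB make-up → -7 dBV.
Stage 2: overshoot 7 dB → 7/5 = 1.4 dB → -12.6 dBV.
Stage 3: -12.6 dBV ≤ 11 dBV, so stage 3 doesn't engage; output -12.6 dBV.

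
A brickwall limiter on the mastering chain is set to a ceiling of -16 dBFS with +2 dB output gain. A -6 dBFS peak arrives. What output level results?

-14 dBFS

The limiter clamps the peak to its -16 dBFS ceiling.
Output gain then adds 2 dB: -16 + 2 = -14 dBFS.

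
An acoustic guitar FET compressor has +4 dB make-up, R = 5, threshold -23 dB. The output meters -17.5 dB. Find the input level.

-15.5 dB

Before make-up, the level was -17.5 − 4 = -21.5 dB.
The compressed level sits -21.5 − (-23) = 1.5 dB over threshold.
Input overshoot = R × output overshoot = 7.5 dB → input = -23 + 7.5 = -15.5 dB.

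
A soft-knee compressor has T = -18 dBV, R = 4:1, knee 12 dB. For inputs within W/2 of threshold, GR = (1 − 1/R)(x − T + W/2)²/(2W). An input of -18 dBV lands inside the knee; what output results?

x − T + W/2 = -18 − (-18) + 6 = 6.
GR = (1 − 1/4) × 6² / 24 = 0.75 × 36 / 24 = 1.125 dB.
Output = -18 − 1.125 = -19.125 dBV.

-19.125 dBV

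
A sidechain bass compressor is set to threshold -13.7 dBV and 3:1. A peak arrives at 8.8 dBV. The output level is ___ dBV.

-6.2 dBV

The input is 22.5 dB above the -13.7 dBV threshold.
3:1 compression reduces that to 22.5/3 = 7.5 dB over.
So the level is -13.7 + 7.5 = -6.2 dBV.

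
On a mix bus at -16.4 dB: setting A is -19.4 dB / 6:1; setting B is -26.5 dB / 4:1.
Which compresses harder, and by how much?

A: GR = 3 − 3/6 = 2.5 dB.
B: GR = 10.1 − 10.1/4 = 7.575 dB.
B applies 5.075 dB more gain reduction.

B, by 5.075 dB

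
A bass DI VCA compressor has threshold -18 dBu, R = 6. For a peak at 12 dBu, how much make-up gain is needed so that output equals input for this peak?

25 dB

The peak compresses to -18 + 30/6 = -13 dBu.
To reach 12 dBu requires 12 − (-13) = 25 dB of make-up.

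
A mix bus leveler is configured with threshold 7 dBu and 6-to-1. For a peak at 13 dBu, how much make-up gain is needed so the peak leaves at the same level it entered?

Without make-up, output = threshold + overshoot/6 = 7 + 1 = 8 dBu.
Gap to target: 5 dB.

5 dB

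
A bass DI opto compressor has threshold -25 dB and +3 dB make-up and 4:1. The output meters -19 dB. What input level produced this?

-13 dB

Stripping the +3 dB make-up gives -22 dB at the gain stage.
The compressed level sits -22 − (-25) = 3 dB over threshold.
Before 4:1 compression the overshoot was 3 × 4 = 12 dB, so input = -25 + 12 = -13 dB.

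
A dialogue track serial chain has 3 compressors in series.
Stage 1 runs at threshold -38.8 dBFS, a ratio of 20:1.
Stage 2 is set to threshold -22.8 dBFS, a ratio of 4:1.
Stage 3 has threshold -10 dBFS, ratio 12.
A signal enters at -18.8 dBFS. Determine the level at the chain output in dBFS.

Stage 1: overshoot 20 dB → 20/20 = 1 dB → -37.8 dBFS.
Stage 2: -37.8 dBFS ≤ -22.8 dBFS, so stage 2 doesn't engage; output -37.8 dBFS.
Stage 3: -37.8 dBFS is at or below the -10 dBFS threshold — no compression; output -37.8 dBFS.

-37.8 dBFS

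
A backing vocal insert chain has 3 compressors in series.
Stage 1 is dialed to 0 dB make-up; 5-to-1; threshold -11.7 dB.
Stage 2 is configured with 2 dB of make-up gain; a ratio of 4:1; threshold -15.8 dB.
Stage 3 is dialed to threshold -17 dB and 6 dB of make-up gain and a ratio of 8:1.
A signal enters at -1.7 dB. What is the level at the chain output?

-10.409375 dB

Stage 1: 10 dB above -11.7 dB, reduced 5:1 to 2 dB above → -9.7 dB.
Stage 2: overshoot 6.1 dB → 6.1/4 = 1.525 dB → -14.275 dB; +2 dB make-up → -12.275 dB.
Stage 3: -12.275 dB is 4.725 dB over -17 dB; at 8:1 that becomes 0.590625 dB over, giving -16.409375 dB; +6 dB make-up → -10.409375 dB.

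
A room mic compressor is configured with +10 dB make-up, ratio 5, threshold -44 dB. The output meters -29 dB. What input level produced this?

Before make-up, the level was -29 − 10 = -39 dB.
That's 5 dB above the -44 dB threshold.
Before 5:1 compression the overshoot was 5 × 5 = 25 dB, so input = -44 + 25 = -19 dB.

-19 dB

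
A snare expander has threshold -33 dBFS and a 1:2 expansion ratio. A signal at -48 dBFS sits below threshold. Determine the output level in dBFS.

Undershoot = (-33) − (-48) = 15 dB.
At 1:2, that expands to 30 dB under threshold.
Output = -33 − 30 = -63 dBFS.

-63 dBFS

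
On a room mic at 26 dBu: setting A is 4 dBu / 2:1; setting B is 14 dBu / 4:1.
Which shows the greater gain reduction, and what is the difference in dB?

A: overshoot 22 dB → output overshoot 11 dB → GR 11 dB.
B: overshoot 12 dB → output overshoot 3 dB → GR 9 dB.
Difference: 2 dB in favour of A.

A, by 2 dB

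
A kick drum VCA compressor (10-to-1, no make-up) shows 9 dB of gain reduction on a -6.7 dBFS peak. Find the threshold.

-16.7 dBFS

Gain reduction = -6.7 − (-15.7) = 9 dB; output overshoot = GR / (R − 1) = 9 / 9 = 1 dB.
Threshold = output − output overshoot = -15.7 − 1 = -16.7 dBFS.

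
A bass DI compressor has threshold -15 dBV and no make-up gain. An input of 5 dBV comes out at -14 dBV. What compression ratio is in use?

20:1

Input overshoot = 5 − (-15) = 20 dB; output overshoot = -14 − (-15) = 1 dB.
Ratio = 20 / 1 = 20.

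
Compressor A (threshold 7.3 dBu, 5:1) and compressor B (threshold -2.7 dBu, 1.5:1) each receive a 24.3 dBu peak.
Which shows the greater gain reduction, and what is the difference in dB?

A, by 4.6 dB

A: overshoot 17 dB → output overshoot 3.4 dB → GR 13.6 dB.
B: overshoot 27 dB → output overshoot 18 dB → GR 9 dB.
A applies 4.6 dB more gain reduction.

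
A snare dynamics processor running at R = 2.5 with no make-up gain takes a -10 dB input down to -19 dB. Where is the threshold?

-25 dB

Gain reduction = -10 − (-19) = 9 dB; output overshoot = GR / (R − 1) = 9 / 1.5 = 6 dB.
Threshold = output − output overshoot = -19 − 6 = -25 dB.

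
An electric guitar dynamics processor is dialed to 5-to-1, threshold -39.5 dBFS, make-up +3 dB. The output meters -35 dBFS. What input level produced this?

Remove make-up: -35 − 3 = -38 dBFS.
The compressed level sits -38 − (-39.5) = 1.5 dB over threshold.
Input overshoot = R × output overshoot = 7.5 dB → input = -39.5 + 7.5 = -32 dBFS.

-32 dBFS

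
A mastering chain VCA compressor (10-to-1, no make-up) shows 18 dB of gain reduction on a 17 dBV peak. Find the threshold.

Input is 20 dB above T (since output overshoot × R = input overshoot: (-1 − T)·10 = 17 − T gives T = -3 dBV).
Check: -3 + (17 − (-3))/10 = -3 + 2 = -1 dBV. ✓

-3 dBV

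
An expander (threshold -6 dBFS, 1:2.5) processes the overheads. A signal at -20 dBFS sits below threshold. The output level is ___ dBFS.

-41 dBFS

The input is 14 dB below the -6 dBFS threshold.
A 1:2.5 expander multiplies undershoot by 2.5: 14 × 2.5 = 35 dB below threshold.
Output = -6 − 35 = -41 dBFS.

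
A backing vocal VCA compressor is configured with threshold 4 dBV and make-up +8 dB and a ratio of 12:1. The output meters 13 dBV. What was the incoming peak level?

16 dBV

Remove make-up: 13 − 8 = 5 dBV.
That's 1 dB above the 4 dBV threshold.
Undo the ratio: input overshoot = 1 × 12 = 12 dB, giving input = 16 dBV.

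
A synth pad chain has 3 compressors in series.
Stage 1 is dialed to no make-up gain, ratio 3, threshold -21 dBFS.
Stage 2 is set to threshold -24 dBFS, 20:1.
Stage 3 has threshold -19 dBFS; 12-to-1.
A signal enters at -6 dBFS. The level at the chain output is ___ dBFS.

Stage 1: 15 dB above -21 dBFS, reduced 3:1 to 5 dB above → -16 dBFS.
Stage 2: overshoot 8 dB → 8/20 = 0.4 dB → -23.6 dBFS.
Stage 3: below threshold (-23.6 ≤ -19); passes unchanged; output -23.6 dBFS.

-23.6 dBFS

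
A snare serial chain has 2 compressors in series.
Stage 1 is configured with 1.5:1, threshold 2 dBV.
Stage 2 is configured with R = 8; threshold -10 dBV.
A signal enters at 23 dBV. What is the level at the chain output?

Stage 1: overshoot 21 dB → 21/1.5 = 14 dB → 16 dBV.
Stage 2: 26 dB above -10 dBV, reduced 8:1 to 3.25 dB above → -6.75 dBV.

-6.75 dBV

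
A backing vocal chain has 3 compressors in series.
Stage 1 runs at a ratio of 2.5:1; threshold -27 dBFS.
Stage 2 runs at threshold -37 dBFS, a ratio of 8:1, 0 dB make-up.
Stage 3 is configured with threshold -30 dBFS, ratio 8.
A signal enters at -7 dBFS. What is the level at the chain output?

-34.75 dBFS

Stage 1: -7 dBFS is 20 dB over -27 dBFS; at 2.5:1 that becomes 8 dB over, giving -19 dBFS.
Stage 2: 18 dB above -37 dBFS, reduced 8:1 to 2.25 dB above → -34.75 dBFS.
Stage 3: -34.75 dBFS ≤ -30 dBFS, so stage 3 doesn't engage; output -34.75 dBFS.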